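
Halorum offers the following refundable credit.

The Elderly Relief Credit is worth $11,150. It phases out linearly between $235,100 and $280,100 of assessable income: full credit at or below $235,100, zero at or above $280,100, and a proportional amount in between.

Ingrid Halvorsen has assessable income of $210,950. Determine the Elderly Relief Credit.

$11,150

Elderly Relief Credit: $210,950 is at or below the $235,100 threshold, so the full $11,150 applies.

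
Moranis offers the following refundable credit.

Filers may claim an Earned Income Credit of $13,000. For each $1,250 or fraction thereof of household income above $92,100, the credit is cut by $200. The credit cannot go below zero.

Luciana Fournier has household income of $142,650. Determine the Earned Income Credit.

Earned Income Credit: income exceeds $92,100 by $50,550, which is 41 full-or-partial $1,250 increments; reduction = 41 × $200 = $8,200, leaving $4,800.

$4,800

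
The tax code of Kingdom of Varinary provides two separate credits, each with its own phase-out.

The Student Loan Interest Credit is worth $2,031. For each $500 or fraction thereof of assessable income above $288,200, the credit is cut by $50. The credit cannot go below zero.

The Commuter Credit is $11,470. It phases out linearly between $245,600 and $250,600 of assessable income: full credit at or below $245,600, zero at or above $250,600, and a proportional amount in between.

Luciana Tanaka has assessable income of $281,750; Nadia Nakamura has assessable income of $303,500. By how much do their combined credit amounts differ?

$1,550

Luciana ($281,750): Student Loan Interest Credit: $281,750 is at or below the $288,200 threshold, so the full $2,031 applies. Commuter Credit: $281,750 is at or above $250,600, so the credit is $0. total $2,031 + $0 = $2,031
Nadia ($303,500): Student Loan Interest Credit: income exceeds $288,200 by $15,300, which is 31 full-or-partial $500 increments; reduction = 31 × $50 = $1,550, leaving $481. Commuter Credit: $303,500 is at or above $250,600, so the credit is $0. total $481 + $0 = $481
Difference: |$2,031 − $481| = $1,550.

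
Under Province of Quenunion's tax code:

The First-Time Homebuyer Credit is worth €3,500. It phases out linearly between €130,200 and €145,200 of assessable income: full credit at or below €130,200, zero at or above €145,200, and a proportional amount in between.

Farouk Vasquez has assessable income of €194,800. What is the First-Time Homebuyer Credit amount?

€0

First-Time Homebuyer Credit: €194,800 is at or above €145,200, so the credit is €0.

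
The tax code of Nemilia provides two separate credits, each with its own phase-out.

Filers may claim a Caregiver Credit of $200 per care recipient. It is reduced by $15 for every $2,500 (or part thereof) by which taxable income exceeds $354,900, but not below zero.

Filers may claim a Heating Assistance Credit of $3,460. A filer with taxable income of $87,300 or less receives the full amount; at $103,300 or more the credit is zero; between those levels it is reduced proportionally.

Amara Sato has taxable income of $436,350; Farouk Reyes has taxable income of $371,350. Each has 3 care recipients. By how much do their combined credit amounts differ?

Amara ($436,350): Caregiver Credit: base = 3 × $200 = $600. income exceeds $354,900 by $81,450, which is 33 full-or-partial $2,500 increments; reduction = 33 × $15 = $495, leaving $105. Heating Assistance Credit: $436,350 is at or above $103,300, so the credit is $0. total $105 + $0 = $105
Farouk ($371,350): Caregiver Credit: base = 3 × $200 = $600. income exceeds $354,900 by $16,450, which is 7 full-or-partial $2,500 increments; reduction = 7 × $15 = $105, leaving $495. Heating Assistance Credit: $371,350 is at or above $103,300, so the credit is $0. total $495 + $0 = $495
Difference: |$105 − $495| = $390.

$390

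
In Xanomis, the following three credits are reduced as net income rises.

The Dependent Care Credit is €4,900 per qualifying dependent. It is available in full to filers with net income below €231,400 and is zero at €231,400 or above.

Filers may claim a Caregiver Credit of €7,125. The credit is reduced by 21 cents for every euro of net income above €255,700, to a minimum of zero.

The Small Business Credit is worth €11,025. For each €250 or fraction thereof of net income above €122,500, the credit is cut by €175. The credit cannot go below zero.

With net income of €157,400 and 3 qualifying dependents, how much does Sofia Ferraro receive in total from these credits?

Dependent Care Credit: base = 3 × €4,900 = €14,700. €157,400 is below the €231,400 cutoff, so the full €14,700 applies.
Caregiver Credit: €157,400 is at or below the €255,700 threshold, so the full €7,125 applies.
Small Business Credit: income exceeds €122,500 by €34,900 → 140 increments × €175 = €24,500 ≥ base, so the credit is €0.
Total: €14,700 + €7,125 + €0 = €21,825.

€21,825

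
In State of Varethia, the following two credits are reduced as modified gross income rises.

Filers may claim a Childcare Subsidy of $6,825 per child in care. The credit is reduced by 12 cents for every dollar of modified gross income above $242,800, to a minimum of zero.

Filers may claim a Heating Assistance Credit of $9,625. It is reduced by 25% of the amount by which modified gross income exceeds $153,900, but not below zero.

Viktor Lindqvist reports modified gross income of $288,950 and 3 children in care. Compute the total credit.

$14,937

Childcare Subsidy: base = 3 × $6,825 = $20,475. 12% of the $46,150 excess over $242,800 is $5,538; credit = $20,475 − $5,538 = $14,937.
Heating Assistance Credit: 25% of the $135,050 excess over $153,900 is $33,762.50 ≥ base, so the credit is $0.
Total: $14,937 + $0 = $14,937.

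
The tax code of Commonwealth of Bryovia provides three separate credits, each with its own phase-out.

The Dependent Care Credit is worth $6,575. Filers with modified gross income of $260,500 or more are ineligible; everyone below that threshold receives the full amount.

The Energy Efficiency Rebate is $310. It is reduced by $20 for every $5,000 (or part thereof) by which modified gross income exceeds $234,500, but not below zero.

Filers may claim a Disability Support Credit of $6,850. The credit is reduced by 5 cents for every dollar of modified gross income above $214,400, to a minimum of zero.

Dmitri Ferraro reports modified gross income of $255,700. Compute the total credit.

Dependent Care Credit: $255,700 is below the $260,500 cutoff, so the full $6,575 applies.
Energy Efficiency Rebate: income exceeds $234,500 by $21,200, which is 5 full-or-partial $5,000 increments; reduction = 5 × $20 = $100, leaving $210.
Disability Support Credit: 5% of the $41,300 excess over $214,400 is $2,065; credit = $6,850 − $2,065 = $4,785.
Total: $6,575 + $210 + $4,785 = $11,570.

$11,570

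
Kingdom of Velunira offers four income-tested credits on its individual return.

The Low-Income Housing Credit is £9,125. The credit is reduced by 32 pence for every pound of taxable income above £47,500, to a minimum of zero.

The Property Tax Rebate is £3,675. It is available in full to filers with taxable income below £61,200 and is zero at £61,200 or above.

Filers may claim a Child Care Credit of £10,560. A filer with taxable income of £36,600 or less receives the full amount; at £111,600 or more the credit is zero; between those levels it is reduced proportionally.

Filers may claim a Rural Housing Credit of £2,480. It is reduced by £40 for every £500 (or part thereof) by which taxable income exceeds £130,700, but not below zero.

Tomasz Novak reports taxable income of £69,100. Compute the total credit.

£10,677

Low-Income Housing Credit: 32% of the £21,600 excess over £47,500 is £6,912; credit = £9,125 − £6,912 = £2,213.
Property Tax Rebate: £69,100 meets or exceeds the £61,200 cutoff, so the credit is £0.
Child Care Credit: £69,100 is £32,500 into a £75,000 phase-out range, leaving 42,500/75,000 of the credit: £10,560 × 42,500/75,000 = £5,984.
Rural Housing Credit: £69,100 is at or below the £130,700 threshold, so the full £2,480 applies.
Total: £2,213 + £0 + £5,984 + £2,480 = £10,677.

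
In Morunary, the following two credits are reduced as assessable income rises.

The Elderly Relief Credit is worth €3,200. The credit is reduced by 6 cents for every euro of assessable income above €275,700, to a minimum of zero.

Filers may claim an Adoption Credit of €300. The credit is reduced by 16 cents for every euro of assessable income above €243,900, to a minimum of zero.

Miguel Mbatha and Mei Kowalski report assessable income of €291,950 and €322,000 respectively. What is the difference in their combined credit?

Miguel (€291,950): Elderly Relief Credit: 6% of the €16,250 excess over €275,700 is €975; credit = €3,200 − €975 = €2,225. Adoption Credit: 16% of the €48,050 excess over €243,900 is €7,688 ≥ base, so the credit is €0. total €2,225 + €0 = €2,225
Mei (€322,000): Elderly Relief Credit: 6% of the €46,300 excess over €275,700 is €2,778; credit = €3,200 − €2,778 = €422. Adoption Credit: 16% of the €78,100 excess over €243,900 is €12,496 ≥ base, so the credit is €0. total €422 + €0 = €422
Difference: |€2,225 − €422| = €1,803.

€1,803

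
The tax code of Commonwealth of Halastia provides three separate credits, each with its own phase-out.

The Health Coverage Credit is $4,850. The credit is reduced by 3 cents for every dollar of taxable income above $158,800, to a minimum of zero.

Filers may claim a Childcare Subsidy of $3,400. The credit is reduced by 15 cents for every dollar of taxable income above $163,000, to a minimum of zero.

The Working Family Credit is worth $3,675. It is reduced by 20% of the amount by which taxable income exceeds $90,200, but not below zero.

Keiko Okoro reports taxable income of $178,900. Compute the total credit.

Health Coverage Credit: 3% of the $20,100 excess over $158,800 is $603; credit = $4,850 − $603 = $4,247.
Childcare Subsidy: 15% of the $15,900 excess over $163,000 is $2,385; credit = $3,400 − $2,385 = $1,015.
Working Family Credit: 20% of the $88,700 excess over $90,200 is $17,740 ≥ base, so the credit is $0.
Total: $4,247 + $1,015 + $0 = $5,262.

$5,262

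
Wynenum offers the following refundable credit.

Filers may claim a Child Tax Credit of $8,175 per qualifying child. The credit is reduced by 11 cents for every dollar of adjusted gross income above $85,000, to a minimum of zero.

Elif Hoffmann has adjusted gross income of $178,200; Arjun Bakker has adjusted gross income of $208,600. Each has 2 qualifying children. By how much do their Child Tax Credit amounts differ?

Elif ($178,200): Child Tax Credit: base = 2 × $8,175 = $16,350. 11% of the $93,200 excess over $85,000 is $10,252; credit = $16,350 − $10,252 = $6,098.
Arjun ($208,600): Child Tax Credit: base = 2 × $8,175 = $16,350. 11% of the $123,600 excess over $85,000 is $13,596; credit = $16,350 − $13,596 = $2,754.
Difference: |$6,098 − $2,754| = $3,344.

$3,344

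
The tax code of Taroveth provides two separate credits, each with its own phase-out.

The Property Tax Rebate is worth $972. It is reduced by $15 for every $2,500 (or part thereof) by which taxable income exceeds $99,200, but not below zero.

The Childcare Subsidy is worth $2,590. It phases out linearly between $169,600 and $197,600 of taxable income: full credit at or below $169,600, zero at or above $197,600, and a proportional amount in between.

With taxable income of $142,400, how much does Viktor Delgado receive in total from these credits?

Property Tax Rebate: income exceeds $99,200 by $43,200, which is 18 full-or-partial $2,500 increments; reduction = 18 × $15 = $270, leaving $702.
Childcare Subsidy: $142,400 is at or below the $169,600 threshold, so the full $2,590 applies.
Total: $702 + $2,590 = $3,292.

$3,292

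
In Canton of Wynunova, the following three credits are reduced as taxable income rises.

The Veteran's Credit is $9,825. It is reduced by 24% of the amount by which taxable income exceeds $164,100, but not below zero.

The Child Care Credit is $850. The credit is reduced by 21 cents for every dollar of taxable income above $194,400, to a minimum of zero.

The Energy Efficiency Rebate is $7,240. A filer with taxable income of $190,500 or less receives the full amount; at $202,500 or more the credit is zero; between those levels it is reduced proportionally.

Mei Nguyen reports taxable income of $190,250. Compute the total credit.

$11,639

Veteran's Credit: 24% of the $26,150 excess over $164,100 is $6,276; credit = $9,825 − $6,276 = $3,549.
Child Care Credit: $190,250 is at or below the $194,400 threshold, so the full $850 applies.
Energy Efficiency Rebate: $190,250 is at or below the $190,500 threshold, so the full $7,240 applies.
Total: $3,549 + $850 + $7,240 = $11,639.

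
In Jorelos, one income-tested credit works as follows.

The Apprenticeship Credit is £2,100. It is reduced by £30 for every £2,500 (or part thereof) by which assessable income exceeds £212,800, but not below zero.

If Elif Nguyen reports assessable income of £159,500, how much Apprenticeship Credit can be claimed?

Apprenticeship Credit: £159,500 is at or below the £212,800 threshold, so the full £2,100 applies.

£2,100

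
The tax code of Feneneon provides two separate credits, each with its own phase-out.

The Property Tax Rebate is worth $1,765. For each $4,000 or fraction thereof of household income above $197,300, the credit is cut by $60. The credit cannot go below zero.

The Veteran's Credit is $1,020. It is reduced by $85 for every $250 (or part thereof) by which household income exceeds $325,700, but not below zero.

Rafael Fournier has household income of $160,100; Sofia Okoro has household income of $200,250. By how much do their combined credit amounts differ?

Rafael ($160,100): Property Tax Rebate: $160,100 is at or below the $197,300 threshold, so the full $1,765 applies. Veteran's Credit: $160,100 is at or below the $325,700 threshold, so the full $1,020 applies. total $1,765 + $1,020 = $2,785
Sofia ($200,250): Property Tax Rebate: income exceeds $197,300 by $2,950, which is 1 full-or-partial $4,000 increment; reduction = 1 × $60 = $60, leaving $1,705. Veteran's Credit: $200,250 is at or below the $325,700 threshold, so the full $1,020 applies. total $1,705 + $1,020 = $2,725
Difference: |$2,785 − $2,725| = $60.

$60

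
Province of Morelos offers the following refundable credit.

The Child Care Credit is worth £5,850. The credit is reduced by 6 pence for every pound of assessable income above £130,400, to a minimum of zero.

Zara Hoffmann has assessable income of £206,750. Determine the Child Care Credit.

Child Care Credit: 6% of the £76,350 excess over £130,400 is £4,581; credit = £5,850 − £4,581 = £1,269.

£1,269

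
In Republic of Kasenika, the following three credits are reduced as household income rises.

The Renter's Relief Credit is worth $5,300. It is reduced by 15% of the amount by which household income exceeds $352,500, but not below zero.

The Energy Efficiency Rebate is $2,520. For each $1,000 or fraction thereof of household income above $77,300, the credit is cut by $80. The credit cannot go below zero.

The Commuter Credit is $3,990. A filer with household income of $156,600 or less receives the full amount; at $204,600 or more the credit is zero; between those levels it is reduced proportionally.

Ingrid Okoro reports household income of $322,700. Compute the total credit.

Renter's Relief Credit: $322,700 is at or below the $352,500 threshold, so the full $5,300 applies.
Energy Efficiency Rebate: income exceeds $77,300 by $245,400 → 246 increments × $80 = $19,680 ≥ base, so the credit is $0.
Commuter Credit: $322,700 is at or above $204,600, so the credit is $0.
Total: $5,300 + $0 + $0 = $5,300.

$5,300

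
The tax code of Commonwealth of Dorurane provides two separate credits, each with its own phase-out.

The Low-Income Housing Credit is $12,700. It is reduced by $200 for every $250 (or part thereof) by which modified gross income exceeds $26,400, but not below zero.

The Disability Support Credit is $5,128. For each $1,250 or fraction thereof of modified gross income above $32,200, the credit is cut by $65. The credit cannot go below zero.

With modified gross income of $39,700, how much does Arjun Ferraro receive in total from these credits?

Low-Income Housing Credit: income exceeds $26,400 by $13,300, which is 54 full-or-partial $250 increments; reduction = 54 × $200 = $10,800, leaving $1,900.
Disability Support Credit: income exceeds $32,200 by $7,500, which is 6 full-or-partial $1,250 increments; reduction = 6 × $65 = $390, leaving $4,738.
Total: $1,900 + $4,738 = $6,638.

$6,638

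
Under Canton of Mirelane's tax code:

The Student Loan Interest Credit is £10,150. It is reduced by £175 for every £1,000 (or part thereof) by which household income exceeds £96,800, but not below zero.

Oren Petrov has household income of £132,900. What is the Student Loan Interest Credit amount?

£3,675

Student Loan Interest Credit: income exceeds £96,800 by £36,100, which is 37 full-or-partial £1,000 increments; reduction = 37 × £175 = £6,475, leaving £3,675.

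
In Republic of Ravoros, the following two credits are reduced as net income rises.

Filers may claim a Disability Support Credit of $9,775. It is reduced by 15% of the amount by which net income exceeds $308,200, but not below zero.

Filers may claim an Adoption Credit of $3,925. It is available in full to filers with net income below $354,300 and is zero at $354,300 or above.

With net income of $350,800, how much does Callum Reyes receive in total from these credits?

$7,310

Disability Support Credit: 15% of the $42,600 excess over $308,200 is $6,390; credit = $9,775 − $6,390 = $3,385.
Adoption Credit: $350,800 is below the $354,300 cutoff, so the full $3,925 applies.
Total: $3,385 + $3,925 = $7,310.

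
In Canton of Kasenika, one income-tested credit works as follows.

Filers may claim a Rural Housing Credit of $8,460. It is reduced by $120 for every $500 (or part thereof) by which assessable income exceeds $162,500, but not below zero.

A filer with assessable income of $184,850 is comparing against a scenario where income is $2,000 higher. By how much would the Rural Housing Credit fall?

At $184,850 — income exceeds $162,500 by $22,350, which is 45 full-or-partial $500 increments; reduction = 45 × $120 = $5,400, leaving $3,060.
At $186,850 — income exceeds $162,500 by $24,350, which is 49 full-or-partial $500 increments; reduction = 49 × $120 = $5,880, leaving $2,580.
Lost: $3,060 − $2,580 = $480.

$480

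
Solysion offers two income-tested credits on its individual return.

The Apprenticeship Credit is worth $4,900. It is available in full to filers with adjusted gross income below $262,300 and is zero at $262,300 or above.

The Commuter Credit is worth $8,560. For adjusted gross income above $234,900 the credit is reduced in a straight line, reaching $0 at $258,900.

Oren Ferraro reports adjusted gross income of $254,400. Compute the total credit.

Apprenticeship Credit: $254,400 is below the $262,300 cutoff, so the full $4,900 applies.
Commuter Credit: $254,400 is $19,500 into a $24,000 phase-out range, leaving 4,500/24,000 of the credit: $8,560 × 4,500/24,000 = $1,605.
Total: $4,900 + $1,605 = $6,505.

$6,505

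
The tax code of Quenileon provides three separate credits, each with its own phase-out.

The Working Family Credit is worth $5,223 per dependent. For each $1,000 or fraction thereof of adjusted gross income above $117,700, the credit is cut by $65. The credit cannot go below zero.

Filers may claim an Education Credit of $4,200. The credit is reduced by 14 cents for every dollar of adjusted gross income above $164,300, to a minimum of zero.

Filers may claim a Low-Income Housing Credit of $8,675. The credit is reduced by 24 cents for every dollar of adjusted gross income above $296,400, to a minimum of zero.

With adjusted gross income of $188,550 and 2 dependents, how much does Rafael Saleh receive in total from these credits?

Working Family Credit: base = 2 × $5,223 = $10,446. income exceeds $117,700 by $70,850, which is 71 full-or-partial $1,000 increments; reduction = 71 × $65 = $4,615, leaving $5,831.
Education Credit: 14% of the $24,250 excess over $164,300 is $3,395; credit = $4,200 − $3,395 = $805.
Low-Income Housing Credit: $188,550 is at or below the $296,400 threshold, so the full $8,675 applies.
Total: $5,831 + $805 + $8,675 = $15,311.

$15,311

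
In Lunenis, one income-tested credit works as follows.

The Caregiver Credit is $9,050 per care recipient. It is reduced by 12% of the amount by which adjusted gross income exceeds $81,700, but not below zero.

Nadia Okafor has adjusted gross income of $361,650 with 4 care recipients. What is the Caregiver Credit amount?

$2,606

Caregiver Credit: base = 4 × $9,050 = $36,200. 12% of the $279,950 excess over $81,700 is $33,594; credit = $36,200 − $33,594 = $2,606.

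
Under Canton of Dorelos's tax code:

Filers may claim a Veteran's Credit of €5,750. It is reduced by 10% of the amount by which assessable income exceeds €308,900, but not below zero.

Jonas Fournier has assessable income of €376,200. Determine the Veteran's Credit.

Veteran's Credit: 10% of the €67,300 excess over €308,900 is €6,730 ≥ base, so the credit is €0.

€0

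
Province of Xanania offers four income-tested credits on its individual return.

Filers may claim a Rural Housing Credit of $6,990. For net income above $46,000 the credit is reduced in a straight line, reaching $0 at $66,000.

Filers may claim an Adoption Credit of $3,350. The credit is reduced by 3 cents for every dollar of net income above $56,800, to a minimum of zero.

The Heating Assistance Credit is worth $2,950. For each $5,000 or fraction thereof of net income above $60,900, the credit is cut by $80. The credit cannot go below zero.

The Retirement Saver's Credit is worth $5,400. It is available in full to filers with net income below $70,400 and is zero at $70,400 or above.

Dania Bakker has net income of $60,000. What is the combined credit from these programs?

$13,701

Rural Housing Credit: $60,000 is $14,000 into a $20,000 phase-out range, leaving 6,000/20,000 of the credit: $6,990 × 6,000/20,000 = $2,097.
Adoption Credit: 3% of the $3,200 excess over $56,800 is $96; credit = $3,350 − $96 = $3,254.
Heating Assistance Credit: $60,000 is at or below the $60,900 threshold, so the full $2,950 applies.
Retirement Saver's Credit: $60,000 is below the $70,400 cutoff, so the full $5,400 applies.
Total: $2,097 + $3,254 + $2,950 + $5,400 = $13,701.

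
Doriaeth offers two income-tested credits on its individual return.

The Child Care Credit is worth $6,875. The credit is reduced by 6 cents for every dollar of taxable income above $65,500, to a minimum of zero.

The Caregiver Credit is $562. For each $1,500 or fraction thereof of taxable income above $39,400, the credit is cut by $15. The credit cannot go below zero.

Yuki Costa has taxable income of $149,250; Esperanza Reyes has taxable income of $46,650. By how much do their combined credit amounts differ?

Yuki ($149,250): Child Care Credit: 6% of the $83,750 excess over $65,500 is $5,025; credit = $6,875 − $5,025 = $1,850. Caregiver Credit: income exceeds $39,400 by $109,850 → 74 increments × $15 = $1,110 ≥ base, so the credit is $0. total $1,850 + $0 = $1,850
Esperanza ($46,650): Child Care Credit: $46,650 is at or below the $65,500 threshold, so the full $6,875 applies. Caregiver Credit: income exceeds $39,400 by $7,250, which is 5 full-or-partial $1,500 increments; reduction = 5 × $15 = $75, leaving $487. total $6,875 + $487 = $7,362
Difference: |$1,850 − $7,362| = $5,512.

$5,512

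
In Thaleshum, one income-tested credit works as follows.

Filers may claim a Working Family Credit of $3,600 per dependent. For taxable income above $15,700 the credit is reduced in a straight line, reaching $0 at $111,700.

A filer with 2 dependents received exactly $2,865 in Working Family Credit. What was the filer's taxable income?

$73,500

Full credit = 2 × $3,600 = $7,200.
$2,865 is 2,865/7,200 of the full $7,200, so 4,335/7,200 of the $96,000 range has been used: income = $15,700 + $96,000 × 4,335/7,200 = $73,500.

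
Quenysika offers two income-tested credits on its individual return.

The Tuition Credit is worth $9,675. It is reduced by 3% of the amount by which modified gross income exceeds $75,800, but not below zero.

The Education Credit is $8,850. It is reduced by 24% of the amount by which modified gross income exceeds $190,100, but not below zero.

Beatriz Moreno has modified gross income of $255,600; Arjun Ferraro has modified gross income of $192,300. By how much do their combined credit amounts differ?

$10,221

Beatriz ($255,600): Tuition Credit: 3% of the $179,800 excess over $75,800 is $5,394; credit = $9,675 − $5,394 = $4,281. Education Credit: 24% of the $65,500 excess over $190,100 is $15,720 ≥ base, so the credit is $0. total $4,281 + $0 = $4,281
Arjun ($192,300): Tuition Credit: 3% of the $116,500 excess over $75,800 is $3,495; credit = $9,675 − $3,495 = $6,180. Education Credit: 24% of the $2,200 excess over $190,100 is $528; credit = $8,850 − $528 = $8,322. total $6,180 + $8,322 = $14,502
Difference: |$4,281 − $14,502| = $10,221.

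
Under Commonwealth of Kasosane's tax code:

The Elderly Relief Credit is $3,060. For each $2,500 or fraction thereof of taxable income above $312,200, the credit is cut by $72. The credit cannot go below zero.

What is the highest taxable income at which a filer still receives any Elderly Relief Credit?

After 42 increments the reduction is 42 × $72 = $3,024, leaving $36; one more increment wipes it out. Increment 42 ends at excess 42 × $2,500 = $105,000, so the highest qualifying income is $312,200 + $105,000 = $417,200.

$417,200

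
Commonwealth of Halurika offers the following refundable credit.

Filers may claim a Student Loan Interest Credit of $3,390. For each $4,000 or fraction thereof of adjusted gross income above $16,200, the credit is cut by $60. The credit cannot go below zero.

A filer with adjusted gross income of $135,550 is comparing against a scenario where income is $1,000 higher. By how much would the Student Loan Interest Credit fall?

$60

At $135,550 — income exceeds $16,200 by $119,350, which is 30 full-or-partial $4,000 increments; reduction = 30 × $60 = $1,800, leaving $1,590.
At $136,550 — income exceeds $16,200 by $120,350, which is 31 full-or-partial $4,000 increments; reduction = 31 × $60 = $1,860, leaving $1,530.
Lost: $1,590 − $1,530 = $60.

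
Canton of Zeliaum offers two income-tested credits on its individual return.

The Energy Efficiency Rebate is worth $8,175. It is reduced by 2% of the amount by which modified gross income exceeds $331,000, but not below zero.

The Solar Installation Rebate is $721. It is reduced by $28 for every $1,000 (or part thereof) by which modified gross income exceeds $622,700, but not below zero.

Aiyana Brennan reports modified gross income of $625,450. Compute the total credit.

$2,923

Energy Efficiency Rebate: 2% of the $294,450 excess over $331,000 is $5,889; credit = $8,175 − $5,889 = $2,286.
Solar Installation Rebate: income exceeds $622,700 by $2,750, which is 3 full-or-partial $1,000 increments; reduction = 3 × $28 = $84, leaving $637.
Total: $2,286 + $637 = $2,923.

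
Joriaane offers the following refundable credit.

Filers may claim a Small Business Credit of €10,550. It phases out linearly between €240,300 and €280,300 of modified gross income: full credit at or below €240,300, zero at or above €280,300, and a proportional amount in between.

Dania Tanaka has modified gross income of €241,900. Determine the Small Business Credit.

€10,128

Small Business Credit: €241,900 is €1,600 into a €40,000 phase-out range, leaving 38,400/40,000 of the credit: €10,550 × 38,400/40,000 = €10,128.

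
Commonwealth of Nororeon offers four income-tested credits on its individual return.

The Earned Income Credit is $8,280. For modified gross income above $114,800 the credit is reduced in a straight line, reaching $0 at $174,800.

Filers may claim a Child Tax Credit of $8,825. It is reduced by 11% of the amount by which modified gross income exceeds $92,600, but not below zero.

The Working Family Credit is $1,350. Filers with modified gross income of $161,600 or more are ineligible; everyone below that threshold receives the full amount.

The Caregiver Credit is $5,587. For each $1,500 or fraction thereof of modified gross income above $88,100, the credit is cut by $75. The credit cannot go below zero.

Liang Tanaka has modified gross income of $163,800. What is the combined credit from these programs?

$4,273

Earned Income Credit: $163,800 is $49,000 into a $60,000 phase-out range, leaving 11,000/60,000 of the credit: $8,280 × 11,000/60,000 = $1,518.
Child Tax Credit: 11% of the $71,200 excess over $92,600 is $7,832; credit = $8,825 − $7,832 = $993.
Working Family Credit: $163,800 meets or exceeds the $161,600 cutoff, so the credit is $0.
Caregiver Credit: income exceeds $88,100 by $75,700, which is 51 full-or-partial $1,500 increments; reduction = 51 × $75 = $3,825, leaving $1,762.
Total: $1,518 + $993 + $0 + $1,762 = $4,273.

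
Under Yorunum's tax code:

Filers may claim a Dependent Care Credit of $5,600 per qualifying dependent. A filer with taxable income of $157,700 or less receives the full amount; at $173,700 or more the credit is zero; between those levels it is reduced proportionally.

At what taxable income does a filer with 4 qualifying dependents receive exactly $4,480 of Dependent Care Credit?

$170,500

Full credit = 4 × $5,600 = $22,400.
$4,480 is 4,480/22,400 of the full $22,400, so 17,920/22,400 of the $16,000 range has been used: income = $157,700 + $16,000 × 17,920/22,400 = $170,500.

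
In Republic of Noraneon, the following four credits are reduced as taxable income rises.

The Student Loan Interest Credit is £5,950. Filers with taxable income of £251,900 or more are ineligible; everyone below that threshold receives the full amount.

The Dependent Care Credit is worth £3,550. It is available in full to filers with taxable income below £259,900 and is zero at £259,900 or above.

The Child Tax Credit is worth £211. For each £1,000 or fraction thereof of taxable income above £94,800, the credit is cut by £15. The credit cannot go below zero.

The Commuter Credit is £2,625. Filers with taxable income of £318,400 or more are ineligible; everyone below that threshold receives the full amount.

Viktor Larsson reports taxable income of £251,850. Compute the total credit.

Student Loan Interest Credit: £251,850 is below the £251,900 cutoff, so the full £5,950 applies.
Dependent Care Credit: £251,850 is below the £259,900 cutoff, so the full £3,550 applies.
Child Tax Credit: income exceeds £94,800 by £157,050 → 158 increments × £15 = £2,370 ≥ base, so the credit is £0.
Commuter Credit: £251,850 is below the £318,400 cutoff, so the full £2,625 applies.
Total: £5,950 + £3,550 + £0 + £2,625 = £12,125.

£12,125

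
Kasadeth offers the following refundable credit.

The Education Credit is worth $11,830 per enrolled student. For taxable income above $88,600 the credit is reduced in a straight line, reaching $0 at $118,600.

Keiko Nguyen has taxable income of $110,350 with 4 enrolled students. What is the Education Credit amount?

$13,013

Education Credit: base = 4 × $11,830 = $47,320. $110,350 is $21,750 into a $30,000 phase-out range, leaving 8,250/30,000 of the credit: $47,320 × 8,250/30,000 = $13,013.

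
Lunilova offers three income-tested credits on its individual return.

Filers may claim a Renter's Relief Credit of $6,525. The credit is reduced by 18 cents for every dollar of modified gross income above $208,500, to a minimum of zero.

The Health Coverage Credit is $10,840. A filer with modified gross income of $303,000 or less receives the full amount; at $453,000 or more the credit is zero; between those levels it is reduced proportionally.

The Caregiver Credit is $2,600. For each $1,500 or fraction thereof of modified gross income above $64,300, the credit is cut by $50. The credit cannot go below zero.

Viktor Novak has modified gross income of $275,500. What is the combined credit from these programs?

$10,840

Renter's Relief Credit: 18% of the $67,000 excess over $208,500 is $12,060 ≥ base, so the credit is $0.
Health Coverage Credit: $275,500 is at or below the $303,000 threshold, so the full $10,840 applies.
Caregiver Credit: income exceeds $64,300 by $211,200 → 141 increments × $50 = $7,050 ≥ base, so the credit is $0.
Total: $0 + $10,840 + $0 = $10,840.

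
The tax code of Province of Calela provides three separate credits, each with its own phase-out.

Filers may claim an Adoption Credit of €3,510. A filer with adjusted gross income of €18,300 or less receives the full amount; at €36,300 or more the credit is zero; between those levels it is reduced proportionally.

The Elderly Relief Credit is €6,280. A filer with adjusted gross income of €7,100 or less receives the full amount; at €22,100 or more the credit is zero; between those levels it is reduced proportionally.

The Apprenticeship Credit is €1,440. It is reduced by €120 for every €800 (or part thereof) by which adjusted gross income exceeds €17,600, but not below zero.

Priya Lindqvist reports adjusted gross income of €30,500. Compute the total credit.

Adoption Credit: €30,500 is €12,200 into a €18,000 phase-out range, leaving 5,800/18,000 of the credit: €3,510 × 5,800/18,000 = €1,131.
Elderly Relief Credit: €30,500 is at or above €22,100, so the credit is €0.
Apprenticeship Credit: income exceeds €17,600 by €12,900 → 17 increments × €120 = €2,040 ≥ base, so the credit is €0.
Total: €1,131 + €0 + €0 = €1,131.

€1,131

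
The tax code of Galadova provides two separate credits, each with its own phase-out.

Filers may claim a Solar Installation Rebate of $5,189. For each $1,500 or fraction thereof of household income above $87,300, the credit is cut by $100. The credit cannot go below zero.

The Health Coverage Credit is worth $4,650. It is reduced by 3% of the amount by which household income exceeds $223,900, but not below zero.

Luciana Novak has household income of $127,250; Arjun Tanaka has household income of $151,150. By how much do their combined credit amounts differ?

$1,600

Luciana ($127,250): Solar Installation Rebate: income exceeds $87,300 by $39,950, which is 27 full-or-partial $1,500 increments; reduction = 27 × $100 = $2,700, leaving $2,489. Health Coverage Credit: $127,250 is at or below the $223,900 threshold, so the full $4,650 applies. total $2,489 + $4,650 = $7,139
Arjun ($151,150): Solar Installation Rebate: income exceeds $87,300 by $63,850, which is 43 full-or-partial $1,500 increments; reduction = 43 × $100 = $4,300, leaving $889. Health Coverage Credit: $151,150 is at or below the $223,900 threshold, so the full $4,650 applies. total $889 + $4,650 = $5,539
Difference: |$7,139 − $5,539| = $1,600.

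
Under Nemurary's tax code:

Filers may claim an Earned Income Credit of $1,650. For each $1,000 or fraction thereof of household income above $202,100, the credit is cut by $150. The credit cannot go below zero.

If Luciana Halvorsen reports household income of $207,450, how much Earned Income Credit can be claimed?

Earned Income Credit: income exceeds $202,100 by $5,350, which is 6 full-or-partial $1,000 increments; reduction = 6 × $150 = $900, leaving $750.

$750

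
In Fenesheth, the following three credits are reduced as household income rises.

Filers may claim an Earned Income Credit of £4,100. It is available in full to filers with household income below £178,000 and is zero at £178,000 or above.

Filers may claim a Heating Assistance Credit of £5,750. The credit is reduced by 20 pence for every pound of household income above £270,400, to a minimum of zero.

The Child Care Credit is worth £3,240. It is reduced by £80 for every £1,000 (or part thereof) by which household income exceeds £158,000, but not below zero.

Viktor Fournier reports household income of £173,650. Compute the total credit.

Earned Income Credit: £173,650 is below the £178,000 cutoff, so the full £4,100 applies.
Heating Assistance Credit: £173,650 is at or below the £270,400 threshold, so the full £5,750 applies.
Child Care Credit: income exceeds £158,000 by £15,650, which is 16 full-or-partial £1,000 increments; reduction = 16 × £80 = £1,280, leaving £1,960.
Total: £4,100 + £5,750 + £1,960 = £11,810.

£11,810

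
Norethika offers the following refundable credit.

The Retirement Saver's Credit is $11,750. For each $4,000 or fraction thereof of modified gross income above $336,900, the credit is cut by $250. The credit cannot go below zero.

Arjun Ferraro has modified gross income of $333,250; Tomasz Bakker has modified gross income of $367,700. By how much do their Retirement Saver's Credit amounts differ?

Arjun ($333,250): Retirement Saver's Credit: $333,250 is at or below the $336,900 threshold, so the full $11,750 applies.
Tomasz ($367,700): Retirement Saver's Credit: income exceeds $336,900 by $30,800, which is 8 full-or-partial $4,000 increments; reduction = 8 × $250 = $2,000, leaving $9,750.
Difference: |$11,750 − $9,750| = $2,000.

$2,000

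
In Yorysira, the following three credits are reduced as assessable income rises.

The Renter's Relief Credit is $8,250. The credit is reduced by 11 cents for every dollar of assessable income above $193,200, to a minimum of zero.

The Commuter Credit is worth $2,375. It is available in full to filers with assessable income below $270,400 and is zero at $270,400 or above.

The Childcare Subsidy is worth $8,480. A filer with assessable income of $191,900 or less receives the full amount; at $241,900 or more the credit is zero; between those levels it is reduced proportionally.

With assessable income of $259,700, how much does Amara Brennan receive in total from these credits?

$3,310

Renter's Relief Credit: 11% of the $66,500 excess over $193,200 is $7,315; credit = $8,250 − $7,315 = $935.
Commuter Credit: $259,700 is below the $270,400 cutoff, so the full $2,375 applies.
Childcare Subsidy: $259,700 is at or above $241,900, so the credit is $0.
Total: $935 + $2,375 + $0 = $3,310.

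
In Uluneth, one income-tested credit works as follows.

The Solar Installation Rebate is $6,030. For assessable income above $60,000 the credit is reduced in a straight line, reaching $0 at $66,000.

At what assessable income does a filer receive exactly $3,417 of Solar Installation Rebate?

$3,417 is 3,417/6,030 of the full $6,030, so 2,613/6,030 of the $6,000 range has been used: income = $60,000 + $6,000 × 2,613/6,030 = $62,600.

$62,600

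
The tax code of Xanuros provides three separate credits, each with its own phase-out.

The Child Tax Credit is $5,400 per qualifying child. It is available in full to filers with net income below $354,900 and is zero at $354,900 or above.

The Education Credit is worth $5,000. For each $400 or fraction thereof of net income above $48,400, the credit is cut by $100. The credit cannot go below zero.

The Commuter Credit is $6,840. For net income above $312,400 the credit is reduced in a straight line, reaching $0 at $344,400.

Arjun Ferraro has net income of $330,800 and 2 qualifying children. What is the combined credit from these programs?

$13,707

Child Tax Credit: base = 2 × $5,400 = $10,800. $330,800 is below the $354,900 cutoff, so the full $10,800 applies.
Education Credit: income exceeds $48,400 by $282,400 → 706 increments × $100 = $70,600 ≥ base, so the credit is $0.
Commuter Credit: $330,800 is $18,400 into a $32,000 phase-out range, leaving 13,600/32,000 of the credit: $6,840 × 13,600/32,000 = $2,907.
Total: $10,800 + $0 + $2,907 = $13,707.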